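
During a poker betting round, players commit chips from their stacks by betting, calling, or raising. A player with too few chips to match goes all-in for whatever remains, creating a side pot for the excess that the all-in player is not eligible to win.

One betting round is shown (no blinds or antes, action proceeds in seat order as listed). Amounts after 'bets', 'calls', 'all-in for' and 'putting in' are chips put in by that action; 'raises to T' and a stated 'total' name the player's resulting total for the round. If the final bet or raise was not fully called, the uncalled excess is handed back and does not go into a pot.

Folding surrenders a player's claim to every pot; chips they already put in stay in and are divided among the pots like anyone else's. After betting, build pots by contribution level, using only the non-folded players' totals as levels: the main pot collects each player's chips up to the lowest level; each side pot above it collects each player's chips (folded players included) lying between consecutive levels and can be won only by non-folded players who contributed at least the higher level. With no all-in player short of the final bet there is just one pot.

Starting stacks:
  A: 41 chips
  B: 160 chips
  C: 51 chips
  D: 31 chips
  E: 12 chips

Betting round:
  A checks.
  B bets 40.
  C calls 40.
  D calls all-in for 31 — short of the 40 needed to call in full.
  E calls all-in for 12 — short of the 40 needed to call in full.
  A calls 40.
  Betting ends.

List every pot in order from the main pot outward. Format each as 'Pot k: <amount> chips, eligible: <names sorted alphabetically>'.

Contributions: A=40, B=40, C=40, D=31, E=12
Pot levels (distinct totals of non-folded players): 12, 31, 40
Layer 1-12: 12 each from A, B, C, D, E = 12*5 = 60 chips; eligible A, B, C, D, E
Layer 13-31: 19 each from A, B, C, D = 19*4 = 76 chips; eligible A, B, C, D
Layer 32-40: 9 each from A, B, C = 9*3 = 27 chips; eligible A, B, C

Pot 1: 60 chips, eligible: A, B, C, D, E
Pot 2: 76 chips, eligible: A, B, C, D
Pot 3: 27 chips, eligible: A, B, C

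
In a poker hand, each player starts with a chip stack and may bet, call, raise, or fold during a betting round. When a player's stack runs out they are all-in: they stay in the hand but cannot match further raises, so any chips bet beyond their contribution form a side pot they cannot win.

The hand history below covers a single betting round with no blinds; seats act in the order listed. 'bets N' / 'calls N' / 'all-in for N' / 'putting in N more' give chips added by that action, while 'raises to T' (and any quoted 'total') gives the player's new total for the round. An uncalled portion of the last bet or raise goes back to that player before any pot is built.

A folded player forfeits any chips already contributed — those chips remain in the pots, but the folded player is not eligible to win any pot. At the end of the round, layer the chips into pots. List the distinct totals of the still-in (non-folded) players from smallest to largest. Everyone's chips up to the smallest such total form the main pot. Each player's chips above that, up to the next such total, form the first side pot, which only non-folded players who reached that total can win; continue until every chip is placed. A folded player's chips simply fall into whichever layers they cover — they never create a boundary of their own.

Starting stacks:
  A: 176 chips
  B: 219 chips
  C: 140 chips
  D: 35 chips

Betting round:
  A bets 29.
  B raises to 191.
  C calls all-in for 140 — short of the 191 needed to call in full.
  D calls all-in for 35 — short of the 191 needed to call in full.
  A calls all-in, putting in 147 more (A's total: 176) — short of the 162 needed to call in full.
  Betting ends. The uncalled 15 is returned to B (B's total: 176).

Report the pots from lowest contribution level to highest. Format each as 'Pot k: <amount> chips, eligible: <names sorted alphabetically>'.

Pot 1: 140 chips, eligible: A, B, C, D
Pot 2: 315 chips, eligible: A, B, C
Pot 3: 72 chips, eligible: A, B

Derivation:
Contributions (after 15 returned to B): A=176, B=176, C=140, D=35
Pot levels (distinct totals of non-folded players): 35, 140, 176
Layer 1-35: 35 each from A, B, C, D = 35*4 = 140 chips; eligible A, B, C, D
Layer 36-140: 105 each from A, B, C = 105*3 = 315 chips; eligible A, B, C
Layer 141-176: 36 each from A, B = 36*2 = 72 chips; eligible A, B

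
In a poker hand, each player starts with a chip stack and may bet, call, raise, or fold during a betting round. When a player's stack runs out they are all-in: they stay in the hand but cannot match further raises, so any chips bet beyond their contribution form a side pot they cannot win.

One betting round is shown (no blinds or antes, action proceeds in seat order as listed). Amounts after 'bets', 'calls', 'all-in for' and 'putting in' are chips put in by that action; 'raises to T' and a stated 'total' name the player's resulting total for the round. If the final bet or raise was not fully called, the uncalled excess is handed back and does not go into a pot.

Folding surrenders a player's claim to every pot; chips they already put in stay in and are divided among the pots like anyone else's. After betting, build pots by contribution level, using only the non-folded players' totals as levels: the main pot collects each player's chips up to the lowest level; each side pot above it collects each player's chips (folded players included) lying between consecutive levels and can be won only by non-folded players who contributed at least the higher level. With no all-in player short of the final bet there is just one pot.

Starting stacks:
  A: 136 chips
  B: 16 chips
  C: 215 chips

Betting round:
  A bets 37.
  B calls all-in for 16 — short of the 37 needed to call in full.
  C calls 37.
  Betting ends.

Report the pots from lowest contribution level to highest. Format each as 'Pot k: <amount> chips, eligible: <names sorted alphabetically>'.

Pot 1: 48 chips, eligible: A, B, C
Pot 2: 42 chips, eligible: A, C

Derivation:
Contributions: A=37, B=16, C=37
Pot levels (distinct totals of non-folded players): 16, 37
Layer 1-16: 16 each from A, B, C = 16*3 = 48 chips; eligible A, B, C
Layer 17-37: 21 each from A, C = 21*2 = 42 chips; eligible A, C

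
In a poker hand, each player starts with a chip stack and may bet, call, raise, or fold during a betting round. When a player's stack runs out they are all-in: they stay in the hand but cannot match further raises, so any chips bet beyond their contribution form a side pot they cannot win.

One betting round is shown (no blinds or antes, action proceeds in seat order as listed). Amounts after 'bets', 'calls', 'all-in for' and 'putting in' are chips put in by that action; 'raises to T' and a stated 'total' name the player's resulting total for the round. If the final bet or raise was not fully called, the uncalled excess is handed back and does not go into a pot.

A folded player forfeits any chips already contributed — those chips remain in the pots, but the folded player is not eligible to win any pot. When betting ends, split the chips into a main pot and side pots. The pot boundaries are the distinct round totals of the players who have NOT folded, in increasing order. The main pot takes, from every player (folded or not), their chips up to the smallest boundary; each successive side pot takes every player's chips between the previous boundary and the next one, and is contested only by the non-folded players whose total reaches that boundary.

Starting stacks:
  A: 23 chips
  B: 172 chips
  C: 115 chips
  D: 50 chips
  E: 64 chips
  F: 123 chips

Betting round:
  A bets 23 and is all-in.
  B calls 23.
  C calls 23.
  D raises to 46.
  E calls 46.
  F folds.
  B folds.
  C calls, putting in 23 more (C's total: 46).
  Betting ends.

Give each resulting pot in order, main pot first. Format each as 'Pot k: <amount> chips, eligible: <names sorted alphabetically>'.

Pot 1: 115 chips, eligible: A, C, D, E
Pot 2: 69 chips, eligible: C, D, E

Derivation:
Contributions: A=23, B=23, C=46, D=46, E=46
Folded: B, F
Pot levels (distinct totals of non-folded players): 23, 46
Layer 1-23: 23 each from A, B, C, D, E = 23*5 = 115 chips; eligible A, C, D, E
Layer 24-46: 23 each from C, D, E = 23*3 = 69 chips; eligible C, D, E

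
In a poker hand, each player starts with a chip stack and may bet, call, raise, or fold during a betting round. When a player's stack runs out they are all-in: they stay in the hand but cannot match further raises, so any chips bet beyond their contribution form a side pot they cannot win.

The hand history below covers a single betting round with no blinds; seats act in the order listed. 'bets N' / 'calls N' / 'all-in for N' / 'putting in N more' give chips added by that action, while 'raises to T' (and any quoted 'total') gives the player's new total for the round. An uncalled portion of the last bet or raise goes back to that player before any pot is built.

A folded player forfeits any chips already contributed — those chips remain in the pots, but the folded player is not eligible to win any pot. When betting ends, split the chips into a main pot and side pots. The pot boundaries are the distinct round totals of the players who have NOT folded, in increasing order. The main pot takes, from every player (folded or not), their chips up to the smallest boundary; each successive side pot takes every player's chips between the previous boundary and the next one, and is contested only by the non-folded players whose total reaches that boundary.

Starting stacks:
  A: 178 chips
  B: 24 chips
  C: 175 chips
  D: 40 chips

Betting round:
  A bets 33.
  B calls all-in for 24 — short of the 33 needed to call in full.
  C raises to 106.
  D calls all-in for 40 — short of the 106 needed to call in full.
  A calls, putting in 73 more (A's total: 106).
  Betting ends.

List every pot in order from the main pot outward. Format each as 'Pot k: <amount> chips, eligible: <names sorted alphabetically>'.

Contributions: A=106, B=24, C=106, D=40
Pot levels (distinct totals of non-folded players): 24, 40, 106
Layer 1-24: 24 each from A, B, C, D = 24*4 = 96 chips; eligible A, B, C, D
Layer 25-40: 16 each from A, C, D = 16*3 = 48 chips; eligible A, C, D
Layer 41-106: 66 each from A, C = 66*2 = 132 chips; eligible A, C

Pot 1: 96 chips, eligible: A, B, C, D
Pot 2: 48 chips, eligible: A, C, D
Pot 3: 132 chips, eligible: A, C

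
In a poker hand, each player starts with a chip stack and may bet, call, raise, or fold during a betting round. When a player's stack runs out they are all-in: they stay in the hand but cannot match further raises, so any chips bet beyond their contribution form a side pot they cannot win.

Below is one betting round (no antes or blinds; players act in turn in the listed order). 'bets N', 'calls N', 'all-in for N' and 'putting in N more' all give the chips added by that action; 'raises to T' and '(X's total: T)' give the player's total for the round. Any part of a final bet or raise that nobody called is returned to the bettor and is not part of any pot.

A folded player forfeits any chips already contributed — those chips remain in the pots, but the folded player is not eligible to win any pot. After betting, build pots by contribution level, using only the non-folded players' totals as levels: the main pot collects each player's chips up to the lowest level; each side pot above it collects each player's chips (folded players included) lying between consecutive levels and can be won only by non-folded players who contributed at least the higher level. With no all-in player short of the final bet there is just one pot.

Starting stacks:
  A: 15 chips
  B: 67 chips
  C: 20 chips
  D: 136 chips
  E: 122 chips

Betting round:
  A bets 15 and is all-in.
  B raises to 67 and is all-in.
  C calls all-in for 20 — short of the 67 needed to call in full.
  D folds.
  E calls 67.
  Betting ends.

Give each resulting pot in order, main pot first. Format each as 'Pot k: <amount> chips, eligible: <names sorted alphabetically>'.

Pot 1: 60 chips, eligible: A, B, C, E
Pot 2: 15 chips, eligible: B, C, E
Pot 3: 94 chips, eligible: B, E

Derivation:
Contributions: A=15, B=67, C=20, E=67
Folded: D
Pot levels (distinct totals of non-folded players): 15, 20, 67
Layer 1-15: 15 each from A, B, C, E = 15*4 = 60 chips; eligible A, B, C, E
Layer 16-20: 5 each from B, C, E = 5*3 = 15 chips; eligible B, C, E
Layer 21-67: 47 each from B, E = 47*2 = 94 chips; eligible B, E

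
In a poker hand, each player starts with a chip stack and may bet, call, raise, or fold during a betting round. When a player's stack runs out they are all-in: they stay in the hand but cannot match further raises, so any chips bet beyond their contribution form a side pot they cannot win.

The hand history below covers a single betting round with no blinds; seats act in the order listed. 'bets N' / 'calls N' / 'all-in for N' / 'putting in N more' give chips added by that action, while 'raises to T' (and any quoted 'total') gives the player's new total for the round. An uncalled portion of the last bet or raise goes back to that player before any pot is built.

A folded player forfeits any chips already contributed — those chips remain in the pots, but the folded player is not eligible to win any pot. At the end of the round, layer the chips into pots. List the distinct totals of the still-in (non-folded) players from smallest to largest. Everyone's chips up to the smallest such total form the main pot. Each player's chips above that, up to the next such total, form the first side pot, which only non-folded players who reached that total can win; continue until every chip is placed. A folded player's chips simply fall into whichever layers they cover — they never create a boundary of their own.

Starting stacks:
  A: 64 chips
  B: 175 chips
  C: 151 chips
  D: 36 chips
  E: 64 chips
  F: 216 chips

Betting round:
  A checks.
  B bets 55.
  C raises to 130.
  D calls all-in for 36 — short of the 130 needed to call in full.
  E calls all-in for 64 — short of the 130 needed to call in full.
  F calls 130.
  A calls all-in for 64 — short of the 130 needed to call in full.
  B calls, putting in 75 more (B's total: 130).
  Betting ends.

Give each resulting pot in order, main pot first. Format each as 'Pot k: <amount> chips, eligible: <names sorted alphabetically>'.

Pot 1: 216 chips, eligible: A, B, C, D, E, F
Pot 2: 140 chips, eligible: A, B, C, E, F
Pot 3: 198 chips, eligible: B, C, F

Derivation:
Contributions: A=64, B=130, C=130, D=36, E=64, F=130
Pot levels (distinct totals of non-folded players): 36, 64, 130
Layer 1-36: 36 each from A, B, C, D, E, F = 36*6 = 216 chips; eligible A, B, C, D, E, F
Layer 37-64: 28 each from A, B, C, E, F = 28*5 = 140 chips; eligible A, B, C, E, F
Layer 65-130: 66 each from B, C, F = 66*3 = 198 chips; eligible B, C, F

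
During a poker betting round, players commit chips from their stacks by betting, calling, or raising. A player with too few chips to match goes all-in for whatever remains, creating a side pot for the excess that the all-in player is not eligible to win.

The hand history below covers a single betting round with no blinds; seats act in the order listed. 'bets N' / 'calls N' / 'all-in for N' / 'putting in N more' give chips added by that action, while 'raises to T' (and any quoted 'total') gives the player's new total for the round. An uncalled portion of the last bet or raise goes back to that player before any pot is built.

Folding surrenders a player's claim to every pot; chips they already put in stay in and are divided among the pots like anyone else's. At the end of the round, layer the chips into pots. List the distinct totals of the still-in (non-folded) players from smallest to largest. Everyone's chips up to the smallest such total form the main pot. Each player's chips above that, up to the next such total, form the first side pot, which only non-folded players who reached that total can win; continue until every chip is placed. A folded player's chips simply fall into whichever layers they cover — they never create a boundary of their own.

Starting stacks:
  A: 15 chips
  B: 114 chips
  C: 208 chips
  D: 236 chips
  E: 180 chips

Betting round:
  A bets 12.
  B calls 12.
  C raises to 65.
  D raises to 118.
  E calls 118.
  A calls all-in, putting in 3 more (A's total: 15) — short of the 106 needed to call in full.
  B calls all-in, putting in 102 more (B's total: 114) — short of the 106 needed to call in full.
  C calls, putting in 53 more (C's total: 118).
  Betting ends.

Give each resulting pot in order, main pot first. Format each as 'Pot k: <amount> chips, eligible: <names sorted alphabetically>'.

Pot 1: 75 chips, eligible: A, B, C, D, E
Pot 2: 396 chips, eligible: B, C, D, E
Pot 3: 12 chips, eligible: C, D, E

Derivation:
Contributions: A=15, B=114, C=118, D=118, E=118
Pot levels (distinct totals of non-folded players): 15, 114, 118
Layer 1-15: 15 each from A, B, C, D, E = 15*5 = 75 chips; eligible A, B, C, D, E
Layer 16-114: 99 each from B, C, D, E = 99*4 = 396 chips; eligible B, C, D, E
Layer 115-118: 4 each from C, D, E = 4*3 = 12 chips; eligible C, D, E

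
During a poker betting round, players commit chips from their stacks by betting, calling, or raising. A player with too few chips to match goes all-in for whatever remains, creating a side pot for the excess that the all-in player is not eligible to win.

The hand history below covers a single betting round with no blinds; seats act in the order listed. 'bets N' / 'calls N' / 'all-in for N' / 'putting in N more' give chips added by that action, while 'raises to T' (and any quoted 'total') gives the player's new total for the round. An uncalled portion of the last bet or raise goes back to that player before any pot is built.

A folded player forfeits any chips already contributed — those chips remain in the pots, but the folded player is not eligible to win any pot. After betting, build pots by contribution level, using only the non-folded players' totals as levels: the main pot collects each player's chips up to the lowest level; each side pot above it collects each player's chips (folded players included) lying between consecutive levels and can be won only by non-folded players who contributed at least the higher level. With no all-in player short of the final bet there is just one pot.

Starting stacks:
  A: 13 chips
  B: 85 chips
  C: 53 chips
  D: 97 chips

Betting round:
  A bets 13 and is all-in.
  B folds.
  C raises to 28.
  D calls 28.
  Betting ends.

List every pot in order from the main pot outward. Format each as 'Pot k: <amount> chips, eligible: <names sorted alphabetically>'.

Pot 1: 39 chips, eligible: A, C, D
Pot 2: 30 chips, eligible: C, D

Derivation:
Contributions: A=13, C=28, D=28
Folded: B
Pot levels (distinct totals of non-folded players): 13, 28
Layer 1-13: 13 each from A, C, D = 13*3 = 39 chips; eligible A, C, D
Layer 14-28: 15 each from C, D = 15*2 = 30 chips; eligible C, D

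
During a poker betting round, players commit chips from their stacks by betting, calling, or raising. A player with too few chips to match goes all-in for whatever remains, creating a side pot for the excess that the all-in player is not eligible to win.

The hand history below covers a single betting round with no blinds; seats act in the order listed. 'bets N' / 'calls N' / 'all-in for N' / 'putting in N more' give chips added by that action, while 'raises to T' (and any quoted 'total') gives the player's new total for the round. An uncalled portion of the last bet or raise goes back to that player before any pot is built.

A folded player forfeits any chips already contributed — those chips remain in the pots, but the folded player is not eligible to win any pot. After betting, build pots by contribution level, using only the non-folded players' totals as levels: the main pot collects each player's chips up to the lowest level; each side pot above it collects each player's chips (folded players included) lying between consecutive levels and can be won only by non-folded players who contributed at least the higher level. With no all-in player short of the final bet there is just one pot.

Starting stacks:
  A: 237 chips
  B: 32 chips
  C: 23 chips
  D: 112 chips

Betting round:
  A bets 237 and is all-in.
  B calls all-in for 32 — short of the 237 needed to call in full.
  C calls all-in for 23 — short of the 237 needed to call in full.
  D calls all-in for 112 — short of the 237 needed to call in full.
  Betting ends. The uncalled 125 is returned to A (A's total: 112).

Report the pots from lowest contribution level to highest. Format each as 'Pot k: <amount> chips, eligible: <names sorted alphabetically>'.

Pot 1: 92 chips, eligible: A, B, C, D
Pot 2: 27 chips, eligible: A, B, D
Pot 3: 160 chips, eligible: A, D

Derivation:
Contributions (after 125 returned to A): A=112, B=32, C=23, D=112
Pot levels (distinct totals of non-folded players): 23, 32, 112
Layer 1-23: 23 each from A, B, C, D = 23*4 = 92 chips; eligible A, B, C, D
Layer 24-32: 9 each from A, B, D = 9*3 = 27 chips; eligible A, B, D
Layer 33-112: 80 each from A, D = 80*2 = 160 chips; eligible A, D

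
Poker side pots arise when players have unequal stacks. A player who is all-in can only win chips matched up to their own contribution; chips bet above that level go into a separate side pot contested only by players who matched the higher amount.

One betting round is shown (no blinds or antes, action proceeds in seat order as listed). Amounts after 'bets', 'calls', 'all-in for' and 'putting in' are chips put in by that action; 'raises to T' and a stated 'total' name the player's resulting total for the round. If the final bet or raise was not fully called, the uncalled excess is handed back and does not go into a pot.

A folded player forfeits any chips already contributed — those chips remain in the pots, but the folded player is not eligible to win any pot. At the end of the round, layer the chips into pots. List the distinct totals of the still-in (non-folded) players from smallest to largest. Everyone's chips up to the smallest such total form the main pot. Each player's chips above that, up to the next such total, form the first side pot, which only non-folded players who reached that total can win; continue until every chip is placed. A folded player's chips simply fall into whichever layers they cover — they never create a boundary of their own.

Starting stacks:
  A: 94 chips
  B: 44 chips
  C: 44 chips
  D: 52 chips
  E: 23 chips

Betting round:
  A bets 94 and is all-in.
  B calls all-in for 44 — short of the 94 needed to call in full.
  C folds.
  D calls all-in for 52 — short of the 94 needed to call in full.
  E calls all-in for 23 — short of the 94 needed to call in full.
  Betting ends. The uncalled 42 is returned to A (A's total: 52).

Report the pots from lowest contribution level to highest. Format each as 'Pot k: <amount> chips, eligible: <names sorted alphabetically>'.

Contributions (after 42 returned to A): A=52, B=44, D=52, E=23
Folded: C
Pot levels (distinct totals of non-folded players): 23, 44, 52
Layer 1-23: 23 each from A, B, D, E = 23*4 = 92 chips; eligible A, B, D, E
Layer 24-44: 21 each from A, B, D = 21*3 = 63 chips; eligible A, B, D
Layer 45-52: 8 each from A, D = 8*2 = 16 chips; eligible A, D

Pot 1: 92 chips, eligible: A, B, D, E
Pot 2: 63 chips, eligible: A, B, D
Pot 3: 16 chips, eligible: A, D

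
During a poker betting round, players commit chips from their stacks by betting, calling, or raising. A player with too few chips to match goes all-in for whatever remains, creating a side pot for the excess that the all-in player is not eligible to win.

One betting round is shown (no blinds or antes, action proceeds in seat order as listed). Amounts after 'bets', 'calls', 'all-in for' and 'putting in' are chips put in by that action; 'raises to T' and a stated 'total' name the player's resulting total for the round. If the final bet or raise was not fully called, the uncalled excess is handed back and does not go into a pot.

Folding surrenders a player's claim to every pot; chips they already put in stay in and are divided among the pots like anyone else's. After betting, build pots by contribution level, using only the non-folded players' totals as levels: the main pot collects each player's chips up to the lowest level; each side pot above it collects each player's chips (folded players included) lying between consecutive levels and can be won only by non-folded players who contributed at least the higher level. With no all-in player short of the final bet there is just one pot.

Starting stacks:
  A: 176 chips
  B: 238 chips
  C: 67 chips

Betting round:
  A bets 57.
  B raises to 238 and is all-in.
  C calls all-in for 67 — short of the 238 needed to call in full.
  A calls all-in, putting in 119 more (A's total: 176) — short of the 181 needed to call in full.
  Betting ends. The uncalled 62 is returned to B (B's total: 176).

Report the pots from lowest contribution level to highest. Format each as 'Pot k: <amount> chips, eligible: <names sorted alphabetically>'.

Contributions (after 62 returned to B): A=176, B=176, C=67
Pot levels (distinct totals of non-folded players): 67, 176
Layer 1-67: 67 each from A, B, C = 67*3 = 201 chips; eligible A, B, C
Layer 68-176: 109 each from A, B = 109*2 = 218 chips; eligible A, B

Pot 1: 201 chips, eligible: A, B, C
Pot 2: 218 chips, eligible: A, B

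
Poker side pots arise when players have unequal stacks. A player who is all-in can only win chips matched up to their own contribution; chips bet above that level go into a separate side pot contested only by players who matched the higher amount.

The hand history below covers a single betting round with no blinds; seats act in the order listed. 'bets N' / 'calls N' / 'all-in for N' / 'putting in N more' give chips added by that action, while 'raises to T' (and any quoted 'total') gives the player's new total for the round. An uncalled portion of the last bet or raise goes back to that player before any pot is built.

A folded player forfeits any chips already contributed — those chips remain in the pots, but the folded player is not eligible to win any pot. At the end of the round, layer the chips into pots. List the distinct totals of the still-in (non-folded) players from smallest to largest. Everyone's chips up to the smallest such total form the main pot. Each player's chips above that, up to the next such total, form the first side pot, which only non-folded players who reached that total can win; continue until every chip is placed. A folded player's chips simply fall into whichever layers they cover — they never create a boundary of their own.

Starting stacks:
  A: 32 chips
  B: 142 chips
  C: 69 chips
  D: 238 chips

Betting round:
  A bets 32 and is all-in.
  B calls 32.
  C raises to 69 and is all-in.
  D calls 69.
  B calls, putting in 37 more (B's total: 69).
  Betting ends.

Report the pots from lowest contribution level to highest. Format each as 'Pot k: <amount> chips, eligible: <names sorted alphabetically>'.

Pot 1: 128 chips, eligible: A, B, C, D
Pot 2: 111 chips, eligible: B, C, D

Derivation:
Contributions: A=32, B=69, C=69, D=69
Pot levels (distinct totals of non-folded players): 32, 69
Layer 1-32: 32 each from A, B, C, D = 32*4 = 128 chips; eligible A, B, C, D
Layer 33-69: 37 each from B, C, D = 37*3 = 111 chips; eligible B, C, D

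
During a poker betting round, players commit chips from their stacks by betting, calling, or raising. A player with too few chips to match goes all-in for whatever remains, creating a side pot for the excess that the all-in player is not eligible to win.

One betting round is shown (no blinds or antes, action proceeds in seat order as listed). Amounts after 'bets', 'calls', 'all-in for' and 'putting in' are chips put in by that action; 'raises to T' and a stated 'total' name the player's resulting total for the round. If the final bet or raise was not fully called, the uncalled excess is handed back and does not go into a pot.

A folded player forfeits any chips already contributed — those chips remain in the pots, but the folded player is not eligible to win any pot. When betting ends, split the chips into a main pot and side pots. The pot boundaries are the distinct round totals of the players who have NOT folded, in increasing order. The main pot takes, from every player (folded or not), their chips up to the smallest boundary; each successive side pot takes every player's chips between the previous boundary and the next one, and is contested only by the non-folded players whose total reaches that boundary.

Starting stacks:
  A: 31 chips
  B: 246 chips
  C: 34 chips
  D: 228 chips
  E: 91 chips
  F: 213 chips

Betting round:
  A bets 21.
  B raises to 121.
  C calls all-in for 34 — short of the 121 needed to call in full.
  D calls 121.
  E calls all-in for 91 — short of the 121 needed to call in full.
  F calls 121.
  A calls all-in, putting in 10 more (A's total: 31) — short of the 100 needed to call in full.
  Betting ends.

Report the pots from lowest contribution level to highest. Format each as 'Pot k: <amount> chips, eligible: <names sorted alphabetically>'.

Pot 1: 186 chips, eligible: A, B, C, D, E, F
Pot 2: 15 chips, eligible: B, C, D, E, F
Pot 3: 228 chips, eligible: B, D, E, F
Pot 4: 90 chips, eligible: B, D, F

Derivation:
Contributions: A=31, B=121, C=34, D=121, E=91, F=121
Pot levels (distinct totals of non-folded players): 31, 34, 91, 121
Layer 1-31: 31 each from A, B, C, D, E, F = 31*6 = 186 chips; eligible A, B, C, D, E, F
Layer 32-34: 3 each from B, C, D, E, F = 3*5 = 15 chips; eligible B, C, D, E, F
Layer 35-91: 57 each from B, D, E, F = 57*4 = 228 chips; eligible B, D, E, F
Layer 92-121: 30 each from B, D, F = 30*3 = 90 chips; eligible B, D, F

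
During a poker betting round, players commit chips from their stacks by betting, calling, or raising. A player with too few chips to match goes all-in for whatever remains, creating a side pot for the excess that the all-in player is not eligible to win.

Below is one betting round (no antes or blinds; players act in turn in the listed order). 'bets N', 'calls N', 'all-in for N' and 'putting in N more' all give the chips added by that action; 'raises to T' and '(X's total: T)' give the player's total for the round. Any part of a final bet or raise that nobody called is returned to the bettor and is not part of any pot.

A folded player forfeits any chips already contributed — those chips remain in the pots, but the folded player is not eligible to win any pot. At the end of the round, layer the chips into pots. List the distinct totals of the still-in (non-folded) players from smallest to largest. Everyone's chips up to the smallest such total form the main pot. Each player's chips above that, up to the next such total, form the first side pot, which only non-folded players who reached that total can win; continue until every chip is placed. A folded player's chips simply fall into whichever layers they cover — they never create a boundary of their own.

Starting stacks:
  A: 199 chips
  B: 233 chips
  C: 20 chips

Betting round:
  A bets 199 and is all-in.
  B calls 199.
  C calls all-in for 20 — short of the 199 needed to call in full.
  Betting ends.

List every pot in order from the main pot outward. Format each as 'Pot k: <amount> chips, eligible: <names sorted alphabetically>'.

Pot 1: 60 chips, eligible: A, B, C
Pot 2: 358 chips, eligible: A, B

Derivation:
Contributions: A=199, B=199, C=20
Pot levels (distinct totals of non-folded players): 20, 199
Layer 1-20: 20 each from A, B, C = 20*3 = 60 chips; eligible A, B, C
Layer 21-199: 179 each from A, B = 179*2 = 358 chips; eligible A, B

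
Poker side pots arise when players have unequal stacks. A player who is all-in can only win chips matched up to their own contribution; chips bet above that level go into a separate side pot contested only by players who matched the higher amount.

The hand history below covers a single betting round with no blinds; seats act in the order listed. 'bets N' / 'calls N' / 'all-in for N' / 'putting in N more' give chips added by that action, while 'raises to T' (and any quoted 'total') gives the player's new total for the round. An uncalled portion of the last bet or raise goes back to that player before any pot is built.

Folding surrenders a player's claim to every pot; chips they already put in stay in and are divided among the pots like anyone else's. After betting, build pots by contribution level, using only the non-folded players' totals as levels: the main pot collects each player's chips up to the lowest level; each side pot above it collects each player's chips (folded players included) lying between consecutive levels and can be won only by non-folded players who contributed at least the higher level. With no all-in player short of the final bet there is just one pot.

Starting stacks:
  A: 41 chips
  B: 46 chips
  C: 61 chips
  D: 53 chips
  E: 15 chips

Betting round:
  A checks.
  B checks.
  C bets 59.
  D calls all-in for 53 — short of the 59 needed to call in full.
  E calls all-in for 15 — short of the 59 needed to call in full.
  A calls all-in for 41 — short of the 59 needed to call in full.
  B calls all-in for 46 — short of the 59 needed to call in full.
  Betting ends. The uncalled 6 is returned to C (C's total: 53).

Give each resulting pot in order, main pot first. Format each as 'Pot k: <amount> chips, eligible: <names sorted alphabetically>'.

Pot 1: 75 chips, eligible: A, B, C, D, E
Pot 2: 104 chips, eligible: A, B, C, D
Pot 3: 15 chips, eligible: B, C, D
Pot 4: 14 chips, eligible: C, D

Derivation:
Contributions (after 6 returned to C): A=41, B=46, C=53, D=53, E=15
Pot levels (distinct totals of non-folded players): 15, 41, 46, 53
Layer 1-15: 15 each from A, B, C, D, E = 15*5 = 75 chips; eligible A, B, C, D, E
Layer 16-41: 26 each from A, B, C, D = 26*4 = 104 chips; eligible A, B, C, D
Layer 42-46: 5 each from B, C, D = 5*3 = 15 chips; eligible B, C, D
Layer 47-53: 7 each from C, D = 7*2 = 14 chips; eligible C, D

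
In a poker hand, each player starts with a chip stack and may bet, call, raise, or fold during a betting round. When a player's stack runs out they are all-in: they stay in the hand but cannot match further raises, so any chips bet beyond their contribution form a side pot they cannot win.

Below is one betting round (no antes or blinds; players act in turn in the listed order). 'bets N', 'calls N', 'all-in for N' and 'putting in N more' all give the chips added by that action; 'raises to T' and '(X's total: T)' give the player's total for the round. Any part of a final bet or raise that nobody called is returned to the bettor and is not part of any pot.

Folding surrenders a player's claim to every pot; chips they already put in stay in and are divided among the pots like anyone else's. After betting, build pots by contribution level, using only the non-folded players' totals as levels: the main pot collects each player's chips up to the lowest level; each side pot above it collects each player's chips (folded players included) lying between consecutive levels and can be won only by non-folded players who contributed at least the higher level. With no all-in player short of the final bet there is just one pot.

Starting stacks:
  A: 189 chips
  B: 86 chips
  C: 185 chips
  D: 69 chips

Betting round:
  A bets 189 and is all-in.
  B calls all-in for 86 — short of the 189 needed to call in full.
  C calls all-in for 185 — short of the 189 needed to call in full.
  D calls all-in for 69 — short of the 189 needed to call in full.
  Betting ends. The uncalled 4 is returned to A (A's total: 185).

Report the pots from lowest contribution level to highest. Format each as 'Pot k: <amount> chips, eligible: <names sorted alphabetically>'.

Contributions (after 4 returned to A): A=185, B=86, C=185, D=69
Pot levels (distinct totals of non-folded players): 69, 86, 185
Layer 1-69: 69 each from A, B, C, D = 69*4 = 276 chips; eligible A, B, C, D
Layer 70-86: 17 each from A, B, C = 17*3 = 51 chips; eligible A, B, C
Layer 87-185: 99 each from A, C = 99*2 = 198 chips; eligible A, C

Pot 1: 276 chips, eligible: A, B, C, D
Pot 2: 51 chips, eligible: A, B, C
Pot 3: 198 chips, eligible: A, C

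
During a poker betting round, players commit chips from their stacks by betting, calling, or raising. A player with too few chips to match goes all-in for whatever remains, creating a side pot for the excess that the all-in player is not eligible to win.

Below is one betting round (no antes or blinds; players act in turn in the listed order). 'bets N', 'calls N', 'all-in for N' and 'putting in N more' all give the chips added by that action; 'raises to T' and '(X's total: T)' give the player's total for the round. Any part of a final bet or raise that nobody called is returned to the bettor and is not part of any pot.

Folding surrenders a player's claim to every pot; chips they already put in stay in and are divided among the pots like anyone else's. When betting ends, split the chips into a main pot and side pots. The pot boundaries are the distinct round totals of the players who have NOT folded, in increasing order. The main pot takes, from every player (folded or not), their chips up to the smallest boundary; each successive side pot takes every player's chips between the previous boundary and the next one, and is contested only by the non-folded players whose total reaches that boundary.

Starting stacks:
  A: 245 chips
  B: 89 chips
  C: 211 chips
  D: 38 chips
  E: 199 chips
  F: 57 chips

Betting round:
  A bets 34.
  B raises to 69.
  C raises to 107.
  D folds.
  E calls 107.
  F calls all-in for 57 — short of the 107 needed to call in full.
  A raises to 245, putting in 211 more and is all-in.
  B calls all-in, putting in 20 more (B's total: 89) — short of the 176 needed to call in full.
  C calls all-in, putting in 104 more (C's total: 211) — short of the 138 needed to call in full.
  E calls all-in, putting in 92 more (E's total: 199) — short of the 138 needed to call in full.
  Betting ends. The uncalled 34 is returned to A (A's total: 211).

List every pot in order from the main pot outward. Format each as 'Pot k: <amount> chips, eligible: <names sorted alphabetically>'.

Contributions (after 34 returned to A): A=211, B=89, C=211, E=199, F=57
Folded: D
Pot levels (distinct totals of non-folded players): 57, 89, 199, 211
Layer 1-57: 57 each from A, B, C, E, F = 57*5 = 285 chips; eligible A, B, C, E, F
Layer 58-89: 32 each from A, B, C, E = 32*4 = 128 chips; eligible A, B, C, E
Layer 90-199: 110 each from A, C, E = 110*3 = 330 chips; eligible A, C, E
Layer 200-211: 12 each from A, C = 12*2 = 24 chips; eligible A, C

Pot 1: 285 chips, eligible: A, B, C, E, F
Pot 2: 128 chips, eligible: A, B, C, E
Pot 3: 330 chips, eligible: A, C, E
Pot 4: 24 chips, eligible: A, C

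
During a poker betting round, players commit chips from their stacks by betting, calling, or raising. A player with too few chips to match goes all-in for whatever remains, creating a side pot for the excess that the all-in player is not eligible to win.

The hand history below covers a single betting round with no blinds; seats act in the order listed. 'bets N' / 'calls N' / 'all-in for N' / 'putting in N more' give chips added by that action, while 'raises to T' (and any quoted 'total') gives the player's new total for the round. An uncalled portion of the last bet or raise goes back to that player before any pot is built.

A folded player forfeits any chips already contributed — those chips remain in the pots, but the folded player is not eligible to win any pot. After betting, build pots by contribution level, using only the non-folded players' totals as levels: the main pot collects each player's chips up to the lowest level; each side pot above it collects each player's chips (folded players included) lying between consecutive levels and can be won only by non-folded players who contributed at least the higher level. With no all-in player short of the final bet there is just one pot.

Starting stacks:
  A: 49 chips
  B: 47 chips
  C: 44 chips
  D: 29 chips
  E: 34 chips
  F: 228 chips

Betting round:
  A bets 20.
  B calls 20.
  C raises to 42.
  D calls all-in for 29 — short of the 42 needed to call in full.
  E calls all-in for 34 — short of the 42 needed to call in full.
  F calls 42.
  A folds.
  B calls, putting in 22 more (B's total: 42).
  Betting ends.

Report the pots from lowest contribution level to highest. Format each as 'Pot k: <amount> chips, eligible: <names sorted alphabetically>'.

Contributions: A=20, B=42, C=42, D=29, E=34, F=42
Folded: A
Pot levels (distinct totals of non-folded players): 29, 34, 42
Layer 1-29: A 20 + B 29 + C 29 + D 29 + E 29 + F 29 = 165 chips; eligible B, C, D, E, F
Layer 30-34: 5 each from B, C, E, F = 5*4 = 20 chips; eligible B, C, E, F
Layer 35-42: 8 each from B, C, F = 8*3 = 24 chips; eligible B, C, F

Pot 1: 165 chips, eligible: B, C, D, E, F
Pot 2: 20 chips, eligible: B, C, E, F
Pot 3: 24 chips, eligible: B, C, F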